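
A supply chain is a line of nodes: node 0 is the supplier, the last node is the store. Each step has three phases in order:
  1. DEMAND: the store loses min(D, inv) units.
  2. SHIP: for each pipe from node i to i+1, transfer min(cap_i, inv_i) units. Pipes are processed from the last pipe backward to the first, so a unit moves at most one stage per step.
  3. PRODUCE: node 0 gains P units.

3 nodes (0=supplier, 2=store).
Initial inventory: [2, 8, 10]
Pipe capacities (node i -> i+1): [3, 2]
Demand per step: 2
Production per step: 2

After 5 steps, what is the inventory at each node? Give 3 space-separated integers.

Step 1: demand=2,sold=2 ship[1->2]=2 ship[0->1]=2 prod=2 -> inv=[2 8 10]
Step 2: demand=2,sold=2 ship[1->2]=2 ship[0->1]=2 prod=2 -> inv=[2 8 10]
Step 3: demand=2,sold=2 ship[1->2]=2 ship[0->1]=2 prod=2 -> inv=[2 8 10]
Step 4: demand=2,sold=2 ship[1->2]=2 ship[0->1]=2 prod=2 -> inv=[2 8 10]
Step 5: demand=2,sold=2 ship[1->2]=2 ship[0->1]=2 prod=2 -> inv=[2 8 10]

2 8 10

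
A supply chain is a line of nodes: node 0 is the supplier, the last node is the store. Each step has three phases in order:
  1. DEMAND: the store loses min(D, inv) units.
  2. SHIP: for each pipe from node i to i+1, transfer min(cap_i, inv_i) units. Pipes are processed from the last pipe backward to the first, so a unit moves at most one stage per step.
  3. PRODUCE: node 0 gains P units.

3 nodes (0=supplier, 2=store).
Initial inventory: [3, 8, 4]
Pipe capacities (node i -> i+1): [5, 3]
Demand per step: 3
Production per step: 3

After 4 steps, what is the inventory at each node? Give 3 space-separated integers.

Step 1: demand=3,sold=3 ship[1->2]=3 ship[0->1]=3 prod=3 -> inv=[3 8 4]
Step 2: demand=3,sold=3 ship[1->2]=3 ship[0->1]=3 prod=3 -> inv=[3 8 4]
Step 3: demand=3,sold=3 ship[1->2]=3 ship[0->1]=3 prod=3 -> inv=[3 8 4]
Step 4: demand=3,sold=3 ship[1->2]=3 ship[0->1]=3 prod=3 -> inv=[3 8 4]

3 8 4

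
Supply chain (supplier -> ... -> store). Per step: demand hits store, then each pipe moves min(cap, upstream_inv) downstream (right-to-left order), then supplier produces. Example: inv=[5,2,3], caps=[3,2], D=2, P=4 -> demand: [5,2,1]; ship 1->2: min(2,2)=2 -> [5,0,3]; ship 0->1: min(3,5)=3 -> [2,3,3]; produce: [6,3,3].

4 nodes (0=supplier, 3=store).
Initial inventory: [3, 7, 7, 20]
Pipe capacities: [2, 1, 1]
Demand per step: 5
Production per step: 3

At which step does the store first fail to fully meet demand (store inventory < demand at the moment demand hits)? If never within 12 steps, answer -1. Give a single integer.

Step 1: demand=5,sold=5 ship[2->3]=1 ship[1->2]=1 ship[0->1]=2 prod=3 -> [4 8 7 16]
Step 2: demand=5,sold=5 ship[2->3]=1 ship[1->2]=1 ship[0->1]=2 prod=3 -> [5 9 7 12]
Step 3: demand=5,sold=5 ship[2->3]=1 ship[1->2]=1 ship[0->1]=2 prod=3 -> [6 10 7 8]
Step 4: demand=5,sold=5 ship[2->3]=1 ship[1->2]=1 ship[0->1]=2 prod=3 -> [7 11 7 4]
Step 5: demand=5,sold=4 ship[2->3]=1 ship[1->2]=1 ship[0->1]=2 prod=3 -> [8 12 7 1]
Step 6: demand=5,sold=1 ship[2->3]=1 ship[1->2]=1 ship[0->1]=2 prod=3 -> [9 13 7 1]
Step 7: demand=5,sold=1 ship[2->3]=1 ship[1->2]=1 ship[0->1]=2 prod=3 -> [10 14 7 1]
Step 8: demand=5,sold=1 ship[2->3]=1 ship[1->2]=1 ship[0->1]=2 prod=3 -> [11 15 7 1]
Step 9: demand=5,sold=1 ship[2->3]=1 ship[1->2]=1 ship[0->1]=2 prod=3 -> [12 16 7 1]
Step 10: demand=5,sold=1 ship[2->3]=1 ship[1->2]=1 ship[0->1]=2 prod=3 -> [13 17 7 1]
Step 11: demand=5,sold=1 ship[2->3]=1 ship[1->2]=1 ship[0->1]=2 prod=3 -> [14 18 7 1]
Step 12: demand=5,sold=1 ship[2->3]=1 ship[1->2]=1 ship[0->1]=2 prod=3 -> [15 19 7 1]
First stockout at step 5

5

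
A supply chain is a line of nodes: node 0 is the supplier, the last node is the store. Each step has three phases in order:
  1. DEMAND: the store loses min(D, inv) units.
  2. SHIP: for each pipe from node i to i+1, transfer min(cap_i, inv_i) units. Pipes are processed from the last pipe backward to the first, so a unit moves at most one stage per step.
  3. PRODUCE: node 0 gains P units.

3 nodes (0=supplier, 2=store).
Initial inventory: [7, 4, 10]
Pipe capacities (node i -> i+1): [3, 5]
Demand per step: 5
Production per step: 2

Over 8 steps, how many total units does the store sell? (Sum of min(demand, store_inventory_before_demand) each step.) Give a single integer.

Answer: 31

Derivation:
Step 1: sold=5 (running total=5) -> [6 3 9]
Step 2: sold=5 (running total=10) -> [5 3 7]
Step 3: sold=5 (running total=15) -> [4 3 5]
Step 4: sold=5 (running total=20) -> [3 3 3]
Step 5: sold=3 (running total=23) -> [2 3 3]
Step 6: sold=3 (running total=26) -> [2 2 3]
Step 7: sold=3 (running total=29) -> [2 2 2]
Step 8: sold=2 (running total=31) -> [2 2 2]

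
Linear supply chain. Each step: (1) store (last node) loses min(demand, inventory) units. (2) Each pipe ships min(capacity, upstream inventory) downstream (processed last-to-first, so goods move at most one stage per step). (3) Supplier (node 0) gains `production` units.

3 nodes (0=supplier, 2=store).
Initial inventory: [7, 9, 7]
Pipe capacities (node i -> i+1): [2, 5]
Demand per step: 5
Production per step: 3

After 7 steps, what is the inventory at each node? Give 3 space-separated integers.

Step 1: demand=5,sold=5 ship[1->2]=5 ship[0->1]=2 prod=3 -> inv=[8 6 7]
Step 2: demand=5,sold=5 ship[1->2]=5 ship[0->1]=2 prod=3 -> inv=[9 3 7]
Step 3: demand=5,sold=5 ship[1->2]=3 ship[0->1]=2 prod=3 -> inv=[10 2 5]
Step 4: demand=5,sold=5 ship[1->2]=2 ship[0->1]=2 prod=3 -> inv=[11 2 2]
Step 5: demand=5,sold=2 ship[1->2]=2 ship[0->1]=2 prod=3 -> inv=[12 2 2]
Step 6: demand=5,sold=2 ship[1->2]=2 ship[0->1]=2 prod=3 -> inv=[13 2 2]
Step 7: demand=5,sold=2 ship[1->2]=2 ship[0->1]=2 prod=3 -> inv=[14 2 2]

14 2 2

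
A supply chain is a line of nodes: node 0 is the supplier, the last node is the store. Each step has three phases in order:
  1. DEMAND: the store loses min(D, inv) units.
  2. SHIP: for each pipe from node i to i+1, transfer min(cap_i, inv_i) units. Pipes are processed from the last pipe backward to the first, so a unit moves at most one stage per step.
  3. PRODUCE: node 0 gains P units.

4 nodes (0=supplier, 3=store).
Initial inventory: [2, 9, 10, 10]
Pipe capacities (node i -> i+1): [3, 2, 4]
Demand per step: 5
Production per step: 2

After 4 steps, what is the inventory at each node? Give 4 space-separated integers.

Step 1: demand=5,sold=5 ship[2->3]=4 ship[1->2]=2 ship[0->1]=2 prod=2 -> inv=[2 9 8 9]
Step 2: demand=5,sold=5 ship[2->3]=4 ship[1->2]=2 ship[0->1]=2 prod=2 -> inv=[2 9 6 8]
Step 3: demand=5,sold=5 ship[2->3]=4 ship[1->2]=2 ship[0->1]=2 prod=2 -> inv=[2 9 4 7]
Step 4: demand=5,sold=5 ship[2->3]=4 ship[1->2]=2 ship[0->1]=2 prod=2 -> inv=[2 9 2 6]

2 9 2 6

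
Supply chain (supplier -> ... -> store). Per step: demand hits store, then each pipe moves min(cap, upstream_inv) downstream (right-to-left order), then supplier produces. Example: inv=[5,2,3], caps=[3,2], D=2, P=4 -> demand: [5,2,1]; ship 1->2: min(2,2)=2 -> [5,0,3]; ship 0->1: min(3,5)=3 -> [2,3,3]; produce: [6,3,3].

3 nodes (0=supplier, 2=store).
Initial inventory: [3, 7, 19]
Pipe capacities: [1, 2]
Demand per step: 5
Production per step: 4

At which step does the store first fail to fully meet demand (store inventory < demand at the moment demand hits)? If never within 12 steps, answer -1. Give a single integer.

Step 1: demand=5,sold=5 ship[1->2]=2 ship[0->1]=1 prod=4 -> [6 6 16]
Step 2: demand=5,sold=5 ship[1->2]=2 ship[0->1]=1 prod=4 -> [9 5 13]
Step 3: demand=5,sold=5 ship[1->2]=2 ship[0->1]=1 prod=4 -> [12 4 10]
Step 4: demand=5,sold=5 ship[1->2]=2 ship[0->1]=1 prod=4 -> [15 3 7]
Step 5: demand=5,sold=5 ship[1->2]=2 ship[0->1]=1 prod=4 -> [18 2 4]
Step 6: demand=5,sold=4 ship[1->2]=2 ship[0->1]=1 prod=4 -> [21 1 2]
Step 7: demand=5,sold=2 ship[1->2]=1 ship[0->1]=1 prod=4 -> [24 1 1]
Step 8: demand=5,sold=1 ship[1->2]=1 ship[0->1]=1 prod=4 -> [27 1 1]
Step 9: demand=5,sold=1 ship[1->2]=1 ship[0->1]=1 prod=4 -> [30 1 1]
Step 10: demand=5,sold=1 ship[1->2]=1 ship[0->1]=1 prod=4 -> [33 1 1]
Step 11: demand=5,sold=1 ship[1->2]=1 ship[0->1]=1 prod=4 -> [36 1 1]
Step 12: demand=5,sold=1 ship[1->2]=1 ship[0->1]=1 prod=4 -> [39 1 1]
First stockout at step 6

6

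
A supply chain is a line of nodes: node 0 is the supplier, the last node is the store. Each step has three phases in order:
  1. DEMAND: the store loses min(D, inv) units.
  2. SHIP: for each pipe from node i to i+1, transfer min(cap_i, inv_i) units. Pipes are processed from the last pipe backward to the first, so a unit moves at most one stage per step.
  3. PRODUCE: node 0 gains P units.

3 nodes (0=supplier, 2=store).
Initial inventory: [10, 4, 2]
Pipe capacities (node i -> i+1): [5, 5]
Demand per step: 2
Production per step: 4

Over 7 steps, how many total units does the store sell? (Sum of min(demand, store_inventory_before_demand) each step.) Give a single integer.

Answer: 14

Derivation:
Step 1: sold=2 (running total=2) -> [9 5 4]
Step 2: sold=2 (running total=4) -> [8 5 7]
Step 3: sold=2 (running total=6) -> [7 5 10]
Step 4: sold=2 (running total=8) -> [6 5 13]
Step 5: sold=2 (running total=10) -> [5 5 16]
Step 6: sold=2 (running total=12) -> [4 5 19]
Step 7: sold=2 (running total=14) -> [4 4 22]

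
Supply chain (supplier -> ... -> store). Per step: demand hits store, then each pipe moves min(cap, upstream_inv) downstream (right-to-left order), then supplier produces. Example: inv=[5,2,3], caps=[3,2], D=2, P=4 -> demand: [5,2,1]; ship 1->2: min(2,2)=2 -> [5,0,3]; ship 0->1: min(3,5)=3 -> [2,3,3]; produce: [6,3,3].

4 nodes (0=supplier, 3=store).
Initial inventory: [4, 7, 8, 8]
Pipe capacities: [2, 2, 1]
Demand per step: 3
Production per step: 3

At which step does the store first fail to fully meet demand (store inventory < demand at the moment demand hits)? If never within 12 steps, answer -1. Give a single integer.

Step 1: demand=3,sold=3 ship[2->3]=1 ship[1->2]=2 ship[0->1]=2 prod=3 -> [5 7 9 6]
Step 2: demand=3,sold=3 ship[2->3]=1 ship[1->2]=2 ship[0->1]=2 prod=3 -> [6 7 10 4]
Step 3: demand=3,sold=3 ship[2->3]=1 ship[1->2]=2 ship[0->1]=2 prod=3 -> [7 7 11 2]
Step 4: demand=3,sold=2 ship[2->3]=1 ship[1->2]=2 ship[0->1]=2 prod=3 -> [8 7 12 1]
Step 5: demand=3,sold=1 ship[2->3]=1 ship[1->2]=2 ship[0->1]=2 prod=3 -> [9 7 13 1]
Step 6: demand=3,sold=1 ship[2->3]=1 ship[1->2]=2 ship[0->1]=2 prod=3 -> [10 7 14 1]
Step 7: demand=3,sold=1 ship[2->3]=1 ship[1->2]=2 ship[0->1]=2 prod=3 -> [11 7 15 1]
Step 8: demand=3,sold=1 ship[2->3]=1 ship[1->2]=2 ship[0->1]=2 prod=3 -> [12 7 16 1]
Step 9: demand=3,sold=1 ship[2->3]=1 ship[1->2]=2 ship[0->1]=2 prod=3 -> [13 7 17 1]
Step 10: demand=3,sold=1 ship[2->3]=1 ship[1->2]=2 ship[0->1]=2 prod=3 -> [14 7 18 1]
Step 11: demand=3,sold=1 ship[2->3]=1 ship[1->2]=2 ship[0->1]=2 prod=3 -> [15 7 19 1]
Step 12: demand=3,sold=1 ship[2->3]=1 ship[1->2]=2 ship[0->1]=2 prod=3 -> [16 7 20 1]
First stockout at step 4

4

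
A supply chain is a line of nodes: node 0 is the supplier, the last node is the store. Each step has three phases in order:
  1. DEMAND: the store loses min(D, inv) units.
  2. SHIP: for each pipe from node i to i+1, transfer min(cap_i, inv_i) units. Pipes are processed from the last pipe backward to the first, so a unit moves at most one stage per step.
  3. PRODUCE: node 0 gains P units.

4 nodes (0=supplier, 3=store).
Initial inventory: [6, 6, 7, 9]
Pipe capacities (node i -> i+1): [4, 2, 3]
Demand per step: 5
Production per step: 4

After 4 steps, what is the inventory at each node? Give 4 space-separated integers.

Step 1: demand=5,sold=5 ship[2->3]=3 ship[1->2]=2 ship[0->1]=4 prod=4 -> inv=[6 8 6 7]
Step 2: demand=5,sold=5 ship[2->3]=3 ship[1->2]=2 ship[0->1]=4 prod=4 -> inv=[6 10 5 5]
Step 3: demand=5,sold=5 ship[2->3]=3 ship[1->2]=2 ship[0->1]=4 prod=4 -> inv=[6 12 4 3]
Step 4: demand=5,sold=3 ship[2->3]=3 ship[1->2]=2 ship[0->1]=4 prod=4 -> inv=[6 14 3 3]

6 14 3 3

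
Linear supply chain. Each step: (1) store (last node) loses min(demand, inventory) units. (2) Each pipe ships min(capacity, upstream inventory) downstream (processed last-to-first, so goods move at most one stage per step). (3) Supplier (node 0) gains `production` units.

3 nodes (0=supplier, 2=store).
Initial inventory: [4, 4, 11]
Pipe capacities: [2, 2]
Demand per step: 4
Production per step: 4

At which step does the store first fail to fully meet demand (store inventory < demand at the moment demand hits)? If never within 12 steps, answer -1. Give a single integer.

Step 1: demand=4,sold=4 ship[1->2]=2 ship[0->1]=2 prod=4 -> [6 4 9]
Step 2: demand=4,sold=4 ship[1->2]=2 ship[0->1]=2 prod=4 -> [8 4 7]
Step 3: demand=4,sold=4 ship[1->2]=2 ship[0->1]=2 prod=4 -> [10 4 5]
Step 4: demand=4,sold=4 ship[1->2]=2 ship[0->1]=2 prod=4 -> [12 4 3]
Step 5: demand=4,sold=3 ship[1->2]=2 ship[0->1]=2 prod=4 -> [14 4 2]
Step 6: demand=4,sold=2 ship[1->2]=2 ship[0->1]=2 prod=4 -> [16 4 2]
Step 7: demand=4,sold=2 ship[1->2]=2 ship[0->1]=2 prod=4 -> [18 4 2]
Step 8: demand=4,sold=2 ship[1->2]=2 ship[0->1]=2 prod=4 -> [20 4 2]
Step 9: demand=4,sold=2 ship[1->2]=2 ship[0->1]=2 prod=4 -> [22 4 2]
Step 10: demand=4,sold=2 ship[1->2]=2 ship[0->1]=2 prod=4 -> [24 4 2]
Step 11: demand=4,sold=2 ship[1->2]=2 ship[0->1]=2 prod=4 -> [26 4 2]
Step 12: demand=4,sold=2 ship[1->2]=2 ship[0->1]=2 prod=4 -> [28 4 2]
First stockout at step 5

5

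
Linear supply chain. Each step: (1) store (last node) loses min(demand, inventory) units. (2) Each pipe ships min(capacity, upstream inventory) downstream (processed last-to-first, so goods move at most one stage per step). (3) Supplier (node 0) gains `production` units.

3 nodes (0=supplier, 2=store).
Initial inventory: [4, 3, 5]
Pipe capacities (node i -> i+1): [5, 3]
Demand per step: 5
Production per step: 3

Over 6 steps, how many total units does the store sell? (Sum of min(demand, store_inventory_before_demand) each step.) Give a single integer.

Answer: 20

Derivation:
Step 1: sold=5 (running total=5) -> [3 4 3]
Step 2: sold=3 (running total=8) -> [3 4 3]
Step 3: sold=3 (running total=11) -> [3 4 3]
Step 4: sold=3 (running total=14) -> [3 4 3]
Step 5: sold=3 (running total=17) -> [3 4 3]
Step 6: sold=3 (running total=20) -> [3 4 3]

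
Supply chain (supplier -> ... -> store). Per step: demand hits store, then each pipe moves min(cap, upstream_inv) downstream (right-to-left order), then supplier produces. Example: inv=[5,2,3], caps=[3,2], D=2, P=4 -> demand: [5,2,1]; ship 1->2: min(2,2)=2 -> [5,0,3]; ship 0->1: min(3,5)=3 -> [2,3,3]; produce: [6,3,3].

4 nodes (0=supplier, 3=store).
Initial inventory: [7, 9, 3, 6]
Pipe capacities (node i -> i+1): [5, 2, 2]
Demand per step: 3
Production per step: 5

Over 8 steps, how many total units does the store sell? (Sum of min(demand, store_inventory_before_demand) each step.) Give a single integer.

Step 1: sold=3 (running total=3) -> [7 12 3 5]
Step 2: sold=3 (running total=6) -> [7 15 3 4]
Step 3: sold=3 (running total=9) -> [7 18 3 3]
Step 4: sold=3 (running total=12) -> [7 21 3 2]
Step 5: sold=2 (running total=14) -> [7 24 3 2]
Step 6: sold=2 (running total=16) -> [7 27 3 2]
Step 7: sold=2 (running total=18) -> [7 30 3 2]
Step 8: sold=2 (running total=20) -> [7 33 3 2]

Answer: 20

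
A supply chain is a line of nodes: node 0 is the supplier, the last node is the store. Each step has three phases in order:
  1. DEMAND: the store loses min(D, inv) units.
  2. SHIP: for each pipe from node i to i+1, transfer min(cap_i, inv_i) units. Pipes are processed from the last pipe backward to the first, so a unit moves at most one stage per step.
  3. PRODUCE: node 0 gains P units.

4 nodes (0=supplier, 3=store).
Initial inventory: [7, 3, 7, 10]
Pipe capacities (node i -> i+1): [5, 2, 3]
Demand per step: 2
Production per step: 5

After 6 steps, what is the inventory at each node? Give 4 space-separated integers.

Step 1: demand=2,sold=2 ship[2->3]=3 ship[1->2]=2 ship[0->1]=5 prod=5 -> inv=[7 6 6 11]
Step 2: demand=2,sold=2 ship[2->3]=3 ship[1->2]=2 ship[0->1]=5 prod=5 -> inv=[7 9 5 12]
Step 3: demand=2,sold=2 ship[2->3]=3 ship[1->2]=2 ship[0->1]=5 prod=5 -> inv=[7 12 4 13]
Step 4: demand=2,sold=2 ship[2->3]=3 ship[1->2]=2 ship[0->1]=5 prod=5 -> inv=[7 15 3 14]
Step 5: demand=2,sold=2 ship[2->3]=3 ship[1->2]=2 ship[0->1]=5 prod=5 -> inv=[7 18 2 15]
Step 6: demand=2,sold=2 ship[2->3]=2 ship[1->2]=2 ship[0->1]=5 prod=5 -> inv=[7 21 2 15]

7 21 2 15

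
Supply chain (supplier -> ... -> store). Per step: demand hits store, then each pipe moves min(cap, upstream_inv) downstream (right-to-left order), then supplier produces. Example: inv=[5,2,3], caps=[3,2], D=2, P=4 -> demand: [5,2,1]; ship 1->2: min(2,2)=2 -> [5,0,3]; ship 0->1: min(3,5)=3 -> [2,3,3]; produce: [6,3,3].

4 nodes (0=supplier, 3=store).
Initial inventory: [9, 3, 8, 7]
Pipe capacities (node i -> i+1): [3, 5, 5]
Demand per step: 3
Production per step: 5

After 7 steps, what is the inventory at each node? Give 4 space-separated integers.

Step 1: demand=3,sold=3 ship[2->3]=5 ship[1->2]=3 ship[0->1]=3 prod=5 -> inv=[11 3 6 9]
Step 2: demand=3,sold=3 ship[2->3]=5 ship[1->2]=3 ship[0->1]=3 prod=5 -> inv=[13 3 4 11]
Step 3: demand=3,sold=3 ship[2->3]=4 ship[1->2]=3 ship[0->1]=3 prod=5 -> inv=[15 3 3 12]
Step 4: demand=3,sold=3 ship[2->3]=3 ship[1->2]=3 ship[0->1]=3 prod=5 -> inv=[17 3 3 12]
Step 5: demand=3,sold=3 ship[2->3]=3 ship[1->2]=3 ship[0->1]=3 prod=5 -> inv=[19 3 3 12]
Step 6: demand=3,sold=3 ship[2->3]=3 ship[1->2]=3 ship[0->1]=3 prod=5 -> inv=[21 3 3 12]
Step 7: demand=3,sold=3 ship[2->3]=3 ship[1->2]=3 ship[0->1]=3 prod=5 -> inv=[23 3 3 12]

23 3 3 12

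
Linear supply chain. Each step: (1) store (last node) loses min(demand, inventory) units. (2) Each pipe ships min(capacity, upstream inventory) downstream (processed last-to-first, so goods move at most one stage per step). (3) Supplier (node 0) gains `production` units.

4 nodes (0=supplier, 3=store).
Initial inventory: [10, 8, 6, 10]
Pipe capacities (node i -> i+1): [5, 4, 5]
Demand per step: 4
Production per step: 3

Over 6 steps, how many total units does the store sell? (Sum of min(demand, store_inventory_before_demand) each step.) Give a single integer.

Step 1: sold=4 (running total=4) -> [8 9 5 11]
Step 2: sold=4 (running total=8) -> [6 10 4 12]
Step 3: sold=4 (running total=12) -> [4 11 4 12]
Step 4: sold=4 (running total=16) -> [3 11 4 12]
Step 5: sold=4 (running total=20) -> [3 10 4 12]
Step 6: sold=4 (running total=24) -> [3 9 4 12]

Answer: 24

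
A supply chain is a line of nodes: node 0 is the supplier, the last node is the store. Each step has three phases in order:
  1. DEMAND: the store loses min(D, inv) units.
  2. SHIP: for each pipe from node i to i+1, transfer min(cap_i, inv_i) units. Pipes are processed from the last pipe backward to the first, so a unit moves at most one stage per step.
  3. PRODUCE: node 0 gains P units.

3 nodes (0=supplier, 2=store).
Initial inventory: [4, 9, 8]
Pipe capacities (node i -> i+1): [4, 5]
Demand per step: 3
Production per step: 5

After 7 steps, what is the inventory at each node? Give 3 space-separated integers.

Step 1: demand=3,sold=3 ship[1->2]=5 ship[0->1]=4 prod=5 -> inv=[5 8 10]
Step 2: demand=3,sold=3 ship[1->2]=5 ship[0->1]=4 prod=5 -> inv=[6 7 12]
Step 3: demand=3,sold=3 ship[1->2]=5 ship[0->1]=4 prod=5 -> inv=[7 6 14]
Step 4: demand=3,sold=3 ship[1->2]=5 ship[0->1]=4 prod=5 -> inv=[8 5 16]
Step 5: demand=3,sold=3 ship[1->2]=5 ship[0->1]=4 prod=5 -> inv=[9 4 18]
Step 6: demand=3,sold=3 ship[1->2]=4 ship[0->1]=4 prod=5 -> inv=[10 4 19]
Step 7: demand=3,sold=3 ship[1->2]=4 ship[0->1]=4 prod=5 -> inv=[11 4 20]

11 4 20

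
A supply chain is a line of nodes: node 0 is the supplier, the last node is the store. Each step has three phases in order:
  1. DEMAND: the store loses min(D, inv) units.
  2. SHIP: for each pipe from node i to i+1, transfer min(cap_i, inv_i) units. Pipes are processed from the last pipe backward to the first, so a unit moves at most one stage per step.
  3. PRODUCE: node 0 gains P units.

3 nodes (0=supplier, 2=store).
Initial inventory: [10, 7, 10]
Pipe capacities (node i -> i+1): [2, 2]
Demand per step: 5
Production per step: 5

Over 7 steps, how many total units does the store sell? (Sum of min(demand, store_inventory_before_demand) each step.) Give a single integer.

Step 1: sold=5 (running total=5) -> [13 7 7]
Step 2: sold=5 (running total=10) -> [16 7 4]
Step 3: sold=4 (running total=14) -> [19 7 2]
Step 4: sold=2 (running total=16) -> [22 7 2]
Step 5: sold=2 (running total=18) -> [25 7 2]
Step 6: sold=2 (running total=20) -> [28 7 2]
Step 7: sold=2 (running total=22) -> [31 7 2]

Answer: 22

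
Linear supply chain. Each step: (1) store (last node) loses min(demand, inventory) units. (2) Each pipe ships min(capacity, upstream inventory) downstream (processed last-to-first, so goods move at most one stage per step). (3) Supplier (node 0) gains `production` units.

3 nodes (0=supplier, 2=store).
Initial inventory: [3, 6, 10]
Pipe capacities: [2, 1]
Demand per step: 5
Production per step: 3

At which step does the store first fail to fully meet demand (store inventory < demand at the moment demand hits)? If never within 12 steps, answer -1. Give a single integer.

Step 1: demand=5,sold=5 ship[1->2]=1 ship[0->1]=2 prod=3 -> [4 7 6]
Step 2: demand=5,sold=5 ship[1->2]=1 ship[0->1]=2 prod=3 -> [5 8 2]
Step 3: demand=5,sold=2 ship[1->2]=1 ship[0->1]=2 prod=3 -> [6 9 1]
Step 4: demand=5,sold=1 ship[1->2]=1 ship[0->1]=2 prod=3 -> [7 10 1]
Step 5: demand=5,sold=1 ship[1->2]=1 ship[0->1]=2 prod=3 -> [8 11 1]
Step 6: demand=5,sold=1 ship[1->2]=1 ship[0->1]=2 prod=3 -> [9 12 1]
Step 7: demand=5,sold=1 ship[1->2]=1 ship[0->1]=2 prod=3 -> [10 13 1]
Step 8: demand=5,sold=1 ship[1->2]=1 ship[0->1]=2 prod=3 -> [11 14 1]
Step 9: demand=5,sold=1 ship[1->2]=1 ship[0->1]=2 prod=3 -> [12 15 1]
Step 10: demand=5,sold=1 ship[1->2]=1 ship[0->1]=2 prod=3 -> [13 16 1]
Step 11: demand=5,sold=1 ship[1->2]=1 ship[0->1]=2 prod=3 -> [14 17 1]
Step 12: demand=5,sold=1 ship[1->2]=1 ship[0->1]=2 prod=3 -> [15 18 1]
First stockout at step 3

3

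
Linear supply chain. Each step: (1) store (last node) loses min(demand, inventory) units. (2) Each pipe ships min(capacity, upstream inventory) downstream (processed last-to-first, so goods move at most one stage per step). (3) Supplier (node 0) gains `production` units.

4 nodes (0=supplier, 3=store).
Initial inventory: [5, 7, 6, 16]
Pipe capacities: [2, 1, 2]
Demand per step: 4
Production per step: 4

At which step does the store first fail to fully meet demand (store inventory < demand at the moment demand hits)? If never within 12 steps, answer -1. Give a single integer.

Step 1: demand=4,sold=4 ship[2->3]=2 ship[1->2]=1 ship[0->1]=2 prod=4 -> [7 8 5 14]
Step 2: demand=4,sold=4 ship[2->3]=2 ship[1->2]=1 ship[0->1]=2 prod=4 -> [9 9 4 12]
Step 3: demand=4,sold=4 ship[2->3]=2 ship[1->2]=1 ship[0->1]=2 prod=4 -> [11 10 3 10]
Step 4: demand=4,sold=4 ship[2->3]=2 ship[1->2]=1 ship[0->1]=2 prod=4 -> [13 11 2 8]
Step 5: demand=4,sold=4 ship[2->3]=2 ship[1->2]=1 ship[0->1]=2 prod=4 -> [15 12 1 6]
Step 6: demand=4,sold=4 ship[2->3]=1 ship[1->2]=1 ship[0->1]=2 prod=4 -> [17 13 1 3]
Step 7: demand=4,sold=3 ship[2->3]=1 ship[1->2]=1 ship[0->1]=2 prod=4 -> [19 14 1 1]
Step 8: demand=4,sold=1 ship[2->3]=1 ship[1->2]=1 ship[0->1]=2 prod=4 -> [21 15 1 1]
Step 9: demand=4,sold=1 ship[2->3]=1 ship[1->2]=1 ship[0->1]=2 prod=4 -> [23 16 1 1]
Step 10: demand=4,sold=1 ship[2->3]=1 ship[1->2]=1 ship[0->1]=2 prod=4 -> [25 17 1 1]
Step 11: demand=4,sold=1 ship[2->3]=1 ship[1->2]=1 ship[0->1]=2 prod=4 -> [27 18 1 1]
Step 12: demand=4,sold=1 ship[2->3]=1 ship[1->2]=1 ship[0->1]=2 prod=4 -> [29 19 1 1]
First stockout at step 7

7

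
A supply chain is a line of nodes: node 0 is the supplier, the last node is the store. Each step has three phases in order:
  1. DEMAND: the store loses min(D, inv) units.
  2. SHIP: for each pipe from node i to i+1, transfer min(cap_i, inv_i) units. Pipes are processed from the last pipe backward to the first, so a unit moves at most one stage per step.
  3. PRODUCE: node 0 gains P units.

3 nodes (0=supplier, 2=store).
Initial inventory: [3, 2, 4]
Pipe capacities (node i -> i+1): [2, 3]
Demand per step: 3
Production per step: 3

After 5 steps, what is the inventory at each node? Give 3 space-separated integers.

Step 1: demand=3,sold=3 ship[1->2]=2 ship[0->1]=2 prod=3 -> inv=[4 2 3]
Step 2: demand=3,sold=3 ship[1->2]=2 ship[0->1]=2 prod=3 -> inv=[5 2 2]
Step 3: demand=3,sold=2 ship[1->2]=2 ship[0->1]=2 prod=3 -> inv=[6 2 2]
Step 4: demand=3,sold=2 ship[1->2]=2 ship[0->1]=2 prod=3 -> inv=[7 2 2]
Step 5: demand=3,sold=2 ship[1->2]=2 ship[0->1]=2 prod=3 -> inv=[8 2 2]

8 2 2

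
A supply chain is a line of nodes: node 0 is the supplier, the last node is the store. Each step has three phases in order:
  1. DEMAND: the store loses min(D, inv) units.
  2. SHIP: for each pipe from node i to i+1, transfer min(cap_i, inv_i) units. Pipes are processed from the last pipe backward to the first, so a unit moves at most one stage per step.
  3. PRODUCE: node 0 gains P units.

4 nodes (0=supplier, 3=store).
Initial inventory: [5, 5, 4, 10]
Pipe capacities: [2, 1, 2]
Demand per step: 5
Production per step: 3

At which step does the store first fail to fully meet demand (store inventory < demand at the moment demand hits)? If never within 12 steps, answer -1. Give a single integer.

Step 1: demand=5,sold=5 ship[2->3]=2 ship[1->2]=1 ship[0->1]=2 prod=3 -> [6 6 3 7]
Step 2: demand=5,sold=5 ship[2->3]=2 ship[1->2]=1 ship[0->1]=2 prod=3 -> [7 7 2 4]
Step 3: demand=5,sold=4 ship[2->3]=2 ship[1->2]=1 ship[0->1]=2 prod=3 -> [8 8 1 2]
Step 4: demand=5,sold=2 ship[2->3]=1 ship[1->2]=1 ship[0->1]=2 prod=3 -> [9 9 1 1]
Step 5: demand=5,sold=1 ship[2->3]=1 ship[1->2]=1 ship[0->1]=2 prod=3 -> [10 10 1 1]
Step 6: demand=5,sold=1 ship[2->3]=1 ship[1->2]=1 ship[0->1]=2 prod=3 -> [11 11 1 1]
Step 7: demand=5,sold=1 ship[2->3]=1 ship[1->2]=1 ship[0->1]=2 prod=3 -> [12 12 1 1]
Step 8: demand=5,sold=1 ship[2->3]=1 ship[1->2]=1 ship[0->1]=2 prod=3 -> [13 13 1 1]
Step 9: demand=5,sold=1 ship[2->3]=1 ship[1->2]=1 ship[0->1]=2 prod=3 -> [14 14 1 1]
Step 10: demand=5,sold=1 ship[2->3]=1 ship[1->2]=1 ship[0->1]=2 prod=3 -> [15 15 1 1]
Step 11: demand=5,sold=1 ship[2->3]=1 ship[1->2]=1 ship[0->1]=2 prod=3 -> [16 16 1 1]
Step 12: demand=5,sold=1 ship[2->3]=1 ship[1->2]=1 ship[0->1]=2 prod=3 -> [17 17 1 1]
First stockout at step 3

3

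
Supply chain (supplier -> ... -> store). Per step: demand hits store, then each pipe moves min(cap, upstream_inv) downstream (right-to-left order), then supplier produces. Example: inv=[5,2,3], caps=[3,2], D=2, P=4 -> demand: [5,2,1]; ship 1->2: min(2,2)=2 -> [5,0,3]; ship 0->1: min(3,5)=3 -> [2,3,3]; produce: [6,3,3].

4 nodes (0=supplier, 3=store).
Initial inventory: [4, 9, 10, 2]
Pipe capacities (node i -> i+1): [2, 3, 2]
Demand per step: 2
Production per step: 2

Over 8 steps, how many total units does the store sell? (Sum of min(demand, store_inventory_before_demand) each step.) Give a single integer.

Step 1: sold=2 (running total=2) -> [4 8 11 2]
Step 2: sold=2 (running total=4) -> [4 7 12 2]
Step 3: sold=2 (running total=6) -> [4 6 13 2]
Step 4: sold=2 (running total=8) -> [4 5 14 2]
Step 5: sold=2 (running total=10) -> [4 4 15 2]
Step 6: sold=2 (running total=12) -> [4 3 16 2]
Step 7: sold=2 (running total=14) -> [4 2 17 2]
Step 8: sold=2 (running total=16) -> [4 2 17 2]

Answer: 16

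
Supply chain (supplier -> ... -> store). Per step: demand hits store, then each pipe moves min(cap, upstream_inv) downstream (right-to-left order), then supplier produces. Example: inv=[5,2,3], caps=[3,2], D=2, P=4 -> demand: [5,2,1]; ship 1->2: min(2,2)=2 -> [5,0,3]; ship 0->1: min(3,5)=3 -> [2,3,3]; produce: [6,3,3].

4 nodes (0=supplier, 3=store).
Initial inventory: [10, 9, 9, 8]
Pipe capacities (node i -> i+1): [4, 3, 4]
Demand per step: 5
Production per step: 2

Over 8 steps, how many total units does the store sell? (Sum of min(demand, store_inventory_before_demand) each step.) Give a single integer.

Answer: 35

Derivation:
Step 1: sold=5 (running total=5) -> [8 10 8 7]
Step 2: sold=5 (running total=10) -> [6 11 7 6]
Step 3: sold=5 (running total=15) -> [4 12 6 5]
Step 4: sold=5 (running total=20) -> [2 13 5 4]
Step 5: sold=4 (running total=24) -> [2 12 4 4]
Step 6: sold=4 (running total=28) -> [2 11 3 4]
Step 7: sold=4 (running total=32) -> [2 10 3 3]
Step 8: sold=3 (running total=35) -> [2 9 3 3]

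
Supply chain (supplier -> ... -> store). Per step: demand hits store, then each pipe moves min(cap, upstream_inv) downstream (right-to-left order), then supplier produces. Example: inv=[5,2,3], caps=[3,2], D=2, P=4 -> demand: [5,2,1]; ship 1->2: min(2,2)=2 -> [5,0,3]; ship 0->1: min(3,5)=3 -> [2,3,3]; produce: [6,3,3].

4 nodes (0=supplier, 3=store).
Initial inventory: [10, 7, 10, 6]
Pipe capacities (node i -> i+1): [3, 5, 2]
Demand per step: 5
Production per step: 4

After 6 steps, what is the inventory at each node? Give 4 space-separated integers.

Step 1: demand=5,sold=5 ship[2->3]=2 ship[1->2]=5 ship[0->1]=3 prod=4 -> inv=[11 5 13 3]
Step 2: demand=5,sold=3 ship[2->3]=2 ship[1->2]=5 ship[0->1]=3 prod=4 -> inv=[12 3 16 2]
Step 3: demand=5,sold=2 ship[2->3]=2 ship[1->2]=3 ship[0->1]=3 prod=4 -> inv=[13 3 17 2]
Step 4: demand=5,sold=2 ship[2->3]=2 ship[1->2]=3 ship[0->1]=3 prod=4 -> inv=[14 3 18 2]
Step 5: demand=5,sold=2 ship[2->3]=2 ship[1->2]=3 ship[0->1]=3 prod=4 -> inv=[15 3 19 2]
Step 6: demand=5,sold=2 ship[2->3]=2 ship[1->2]=3 ship[0->1]=3 prod=4 -> inv=[16 3 20 2]

16 3 20 2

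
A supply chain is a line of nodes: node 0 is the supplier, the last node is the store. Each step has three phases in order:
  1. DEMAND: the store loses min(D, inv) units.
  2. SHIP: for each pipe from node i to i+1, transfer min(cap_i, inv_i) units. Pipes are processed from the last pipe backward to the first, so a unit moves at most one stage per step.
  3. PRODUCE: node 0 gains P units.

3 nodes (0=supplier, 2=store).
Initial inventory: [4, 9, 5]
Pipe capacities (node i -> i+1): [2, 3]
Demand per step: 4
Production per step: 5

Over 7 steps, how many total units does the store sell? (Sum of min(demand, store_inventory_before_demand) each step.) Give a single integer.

Step 1: sold=4 (running total=4) -> [7 8 4]
Step 2: sold=4 (running total=8) -> [10 7 3]
Step 3: sold=3 (running total=11) -> [13 6 3]
Step 4: sold=3 (running total=14) -> [16 5 3]
Step 5: sold=3 (running total=17) -> [19 4 3]
Step 6: sold=3 (running total=20) -> [22 3 3]
Step 7: sold=3 (running total=23) -> [25 2 3]

Answer: 23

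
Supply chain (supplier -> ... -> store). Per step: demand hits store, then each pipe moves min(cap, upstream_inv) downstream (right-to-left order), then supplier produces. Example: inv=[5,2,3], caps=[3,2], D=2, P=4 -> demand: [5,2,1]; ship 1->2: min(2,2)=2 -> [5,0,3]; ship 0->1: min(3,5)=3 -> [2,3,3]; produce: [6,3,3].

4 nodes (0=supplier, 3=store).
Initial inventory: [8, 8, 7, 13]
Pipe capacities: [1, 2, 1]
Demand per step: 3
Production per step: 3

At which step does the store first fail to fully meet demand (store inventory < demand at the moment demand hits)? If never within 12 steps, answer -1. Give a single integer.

Step 1: demand=3,sold=3 ship[2->3]=1 ship[1->2]=2 ship[0->1]=1 prod=3 -> [10 7 8 11]
Step 2: demand=3,sold=3 ship[2->3]=1 ship[1->2]=2 ship[0->1]=1 prod=3 -> [12 6 9 9]
Step 3: demand=3,sold=3 ship[2->3]=1 ship[1->2]=2 ship[0->1]=1 prod=3 -> [14 5 10 7]
Step 4: demand=3,sold=3 ship[2->3]=1 ship[1->2]=2 ship[0->1]=1 prod=3 -> [16 4 11 5]
Step 5: demand=3,sold=3 ship[2->3]=1 ship[1->2]=2 ship[0->1]=1 prod=3 -> [18 3 12 3]
Step 6: demand=3,sold=3 ship[2->3]=1 ship[1->2]=2 ship[0->1]=1 prod=3 -> [20 2 13 1]
Step 7: demand=3,sold=1 ship[2->3]=1 ship[1->2]=2 ship[0->1]=1 prod=3 -> [22 1 14 1]
Step 8: demand=3,sold=1 ship[2->3]=1 ship[1->2]=1 ship[0->1]=1 prod=3 -> [24 1 14 1]
Step 9: demand=3,sold=1 ship[2->3]=1 ship[1->2]=1 ship[0->1]=1 prod=3 -> [26 1 14 1]
Step 10: demand=3,sold=1 ship[2->3]=1 ship[1->2]=1 ship[0->1]=1 prod=3 -> [28 1 14 1]
Step 11: demand=3,sold=1 ship[2->3]=1 ship[1->2]=1 ship[0->1]=1 prod=3 -> [30 1 14 1]
Step 12: demand=3,sold=1 ship[2->3]=1 ship[1->2]=1 ship[0->1]=1 prod=3 -> [32 1 14 1]
First stockout at step 7

7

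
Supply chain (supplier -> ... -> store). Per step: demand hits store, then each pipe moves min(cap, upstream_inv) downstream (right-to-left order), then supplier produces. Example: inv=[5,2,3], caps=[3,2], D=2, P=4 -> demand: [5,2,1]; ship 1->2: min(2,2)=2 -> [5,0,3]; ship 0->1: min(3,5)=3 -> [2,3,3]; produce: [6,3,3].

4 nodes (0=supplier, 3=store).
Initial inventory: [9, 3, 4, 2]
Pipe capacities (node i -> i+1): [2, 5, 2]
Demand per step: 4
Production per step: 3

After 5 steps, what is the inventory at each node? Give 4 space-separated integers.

Step 1: demand=4,sold=2 ship[2->3]=2 ship[1->2]=3 ship[0->1]=2 prod=3 -> inv=[10 2 5 2]
Step 2: demand=4,sold=2 ship[2->3]=2 ship[1->2]=2 ship[0->1]=2 prod=3 -> inv=[11 2 5 2]
Step 3: demand=4,sold=2 ship[2->3]=2 ship[1->2]=2 ship[0->1]=2 prod=3 -> inv=[12 2 5 2]
Step 4: demand=4,sold=2 ship[2->3]=2 ship[1->2]=2 ship[0->1]=2 prod=3 -> inv=[13 2 5 2]
Step 5: demand=4,sold=2 ship[2->3]=2 ship[1->2]=2 ship[0->1]=2 prod=3 -> inv=[14 2 5 2]

14 2 5 2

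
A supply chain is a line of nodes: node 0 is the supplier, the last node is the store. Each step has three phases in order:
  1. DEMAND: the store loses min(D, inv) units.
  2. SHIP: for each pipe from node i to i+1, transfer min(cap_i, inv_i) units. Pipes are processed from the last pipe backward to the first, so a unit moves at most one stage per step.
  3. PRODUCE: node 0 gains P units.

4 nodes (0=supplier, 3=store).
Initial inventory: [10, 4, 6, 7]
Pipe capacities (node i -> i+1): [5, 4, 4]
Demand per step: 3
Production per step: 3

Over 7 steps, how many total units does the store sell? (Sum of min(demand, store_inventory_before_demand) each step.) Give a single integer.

Answer: 21

Derivation:
Step 1: sold=3 (running total=3) -> [8 5 6 8]
Step 2: sold=3 (running total=6) -> [6 6 6 9]
Step 3: sold=3 (running total=9) -> [4 7 6 10]
Step 4: sold=3 (running total=12) -> [3 7 6 11]
Step 5: sold=3 (running total=15) -> [3 6 6 12]
Step 6: sold=3 (running total=18) -> [3 5 6 13]
Step 7: sold=3 (running total=21) -> [3 4 6 14]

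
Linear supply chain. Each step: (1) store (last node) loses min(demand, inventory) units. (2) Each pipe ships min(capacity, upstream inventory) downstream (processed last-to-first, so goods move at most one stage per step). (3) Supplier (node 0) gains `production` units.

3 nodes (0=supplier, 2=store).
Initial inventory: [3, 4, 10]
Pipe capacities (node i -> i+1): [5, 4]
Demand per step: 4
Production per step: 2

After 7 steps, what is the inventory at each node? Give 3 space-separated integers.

Step 1: demand=4,sold=4 ship[1->2]=4 ship[0->1]=3 prod=2 -> inv=[2 3 10]
Step 2: demand=4,sold=4 ship[1->2]=3 ship[0->1]=2 prod=2 -> inv=[2 2 9]
Step 3: demand=4,sold=4 ship[1->2]=2 ship[0->1]=2 prod=2 -> inv=[2 2 7]
Step 4: demand=4,sold=4 ship[1->2]=2 ship[0->1]=2 prod=2 -> inv=[2 2 5]
Step 5: demand=4,sold=4 ship[1->2]=2 ship[0->1]=2 prod=2 -> inv=[2 2 3]
Step 6: demand=4,sold=3 ship[1->2]=2 ship[0->1]=2 prod=2 -> inv=[2 2 2]
Step 7: demand=4,sold=2 ship[1->2]=2 ship[0->1]=2 prod=2 -> inv=[2 2 2]

2 2 2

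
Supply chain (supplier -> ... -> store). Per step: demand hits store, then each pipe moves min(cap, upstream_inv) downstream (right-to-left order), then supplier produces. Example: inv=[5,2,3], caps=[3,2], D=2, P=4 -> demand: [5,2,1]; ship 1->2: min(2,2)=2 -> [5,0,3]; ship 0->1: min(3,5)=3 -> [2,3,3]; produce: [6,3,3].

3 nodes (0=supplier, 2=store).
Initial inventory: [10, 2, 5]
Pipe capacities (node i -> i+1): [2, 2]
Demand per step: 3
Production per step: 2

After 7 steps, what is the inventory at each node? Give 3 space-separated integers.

Step 1: demand=3,sold=3 ship[1->2]=2 ship[0->1]=2 prod=2 -> inv=[10 2 4]
Step 2: demand=3,sold=3 ship[1->2]=2 ship[0->1]=2 prod=2 -> inv=[10 2 3]
Step 3: demand=3,sold=3 ship[1->2]=2 ship[0->1]=2 prod=2 -> inv=[10 2 2]
Step 4: demand=3,sold=2 ship[1->2]=2 ship[0->1]=2 prod=2 -> inv=[10 2 2]
Step 5: demand=3,sold=2 ship[1->2]=2 ship[0->1]=2 prod=2 -> inv=[10 2 2]
Step 6: demand=3,sold=2 ship[1->2]=2 ship[0->1]=2 prod=2 -> inv=[10 2 2]
Step 7: demand=3,sold=2 ship[1->2]=2 ship[0->1]=2 prod=2 -> inv=[10 2 2]

10 2 2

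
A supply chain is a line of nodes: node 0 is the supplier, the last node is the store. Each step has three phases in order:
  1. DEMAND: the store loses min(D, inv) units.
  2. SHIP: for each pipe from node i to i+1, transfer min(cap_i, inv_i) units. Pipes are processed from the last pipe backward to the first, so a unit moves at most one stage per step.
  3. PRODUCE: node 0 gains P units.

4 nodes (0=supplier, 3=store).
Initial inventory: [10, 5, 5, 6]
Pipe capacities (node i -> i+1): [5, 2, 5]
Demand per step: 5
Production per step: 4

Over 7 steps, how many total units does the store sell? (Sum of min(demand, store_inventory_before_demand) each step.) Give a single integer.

Step 1: sold=5 (running total=5) -> [9 8 2 6]
Step 2: sold=5 (running total=10) -> [8 11 2 3]
Step 3: sold=3 (running total=13) -> [7 14 2 2]
Step 4: sold=2 (running total=15) -> [6 17 2 2]
Step 5: sold=2 (running total=17) -> [5 20 2 2]
Step 6: sold=2 (running total=19) -> [4 23 2 2]
Step 7: sold=2 (running total=21) -> [4 25 2 2]

Answer: 21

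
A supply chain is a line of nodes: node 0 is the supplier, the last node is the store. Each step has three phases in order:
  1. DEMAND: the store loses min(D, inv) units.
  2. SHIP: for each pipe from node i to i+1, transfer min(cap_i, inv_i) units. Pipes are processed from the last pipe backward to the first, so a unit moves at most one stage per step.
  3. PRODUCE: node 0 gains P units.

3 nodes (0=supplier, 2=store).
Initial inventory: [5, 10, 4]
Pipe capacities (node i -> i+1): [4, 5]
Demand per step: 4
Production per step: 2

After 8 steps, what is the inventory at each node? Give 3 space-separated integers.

Step 1: demand=4,sold=4 ship[1->2]=5 ship[0->1]=4 prod=2 -> inv=[3 9 5]
Step 2: demand=4,sold=4 ship[1->2]=5 ship[0->1]=3 prod=2 -> inv=[2 7 6]
Step 3: demand=4,sold=4 ship[1->2]=5 ship[0->1]=2 prod=2 -> inv=[2 4 7]
Step 4: demand=4,sold=4 ship[1->2]=4 ship[0->1]=2 prod=2 -> inv=[2 2 7]
Step 5: demand=4,sold=4 ship[1->2]=2 ship[0->1]=2 prod=2 -> inv=[2 2 5]
Step 6: demand=4,sold=4 ship[1->2]=2 ship[0->1]=2 prod=2 -> inv=[2 2 3]
Step 7: demand=4,sold=3 ship[1->2]=2 ship[0->1]=2 prod=2 -> inv=[2 2 2]
Step 8: demand=4,sold=2 ship[1->2]=2 ship[0->1]=2 prod=2 -> inv=[2 2 2]

2 2 2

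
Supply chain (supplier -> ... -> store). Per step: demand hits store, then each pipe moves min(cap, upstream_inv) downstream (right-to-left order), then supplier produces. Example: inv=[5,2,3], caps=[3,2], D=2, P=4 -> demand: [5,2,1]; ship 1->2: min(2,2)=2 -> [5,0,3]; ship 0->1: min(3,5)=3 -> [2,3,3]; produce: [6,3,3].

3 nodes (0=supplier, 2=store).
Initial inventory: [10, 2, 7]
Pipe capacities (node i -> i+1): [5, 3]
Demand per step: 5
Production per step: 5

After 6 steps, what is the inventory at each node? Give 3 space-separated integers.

Step 1: demand=5,sold=5 ship[1->2]=2 ship[0->1]=5 prod=5 -> inv=[10 5 4]
Step 2: demand=5,sold=4 ship[1->2]=3 ship[0->1]=5 prod=5 -> inv=[10 7 3]
Step 3: demand=5,sold=3 ship[1->2]=3 ship[0->1]=5 prod=5 -> inv=[10 9 3]
Step 4: demand=5,sold=3 ship[1->2]=3 ship[0->1]=5 prod=5 -> inv=[10 11 3]
Step 5: demand=5,sold=3 ship[1->2]=3 ship[0->1]=5 prod=5 -> inv=[10 13 3]
Step 6: demand=5,sold=3 ship[1->2]=3 ship[0->1]=5 prod=5 -> inv=[10 15 3]

10 15 3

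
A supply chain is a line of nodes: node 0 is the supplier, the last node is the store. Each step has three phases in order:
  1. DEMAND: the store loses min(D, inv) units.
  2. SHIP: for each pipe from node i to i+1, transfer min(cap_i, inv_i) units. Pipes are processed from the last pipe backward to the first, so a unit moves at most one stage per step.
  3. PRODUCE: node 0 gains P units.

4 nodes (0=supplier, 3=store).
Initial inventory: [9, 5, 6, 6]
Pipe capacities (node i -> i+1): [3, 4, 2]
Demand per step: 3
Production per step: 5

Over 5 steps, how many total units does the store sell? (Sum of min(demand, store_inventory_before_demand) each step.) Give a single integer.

Answer: 14

Derivation:
Step 1: sold=3 (running total=3) -> [11 4 8 5]
Step 2: sold=3 (running total=6) -> [13 3 10 4]
Step 3: sold=3 (running total=9) -> [15 3 11 3]
Step 4: sold=3 (running total=12) -> [17 3 12 2]
Step 5: sold=2 (running total=14) -> [19 3 13 2]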